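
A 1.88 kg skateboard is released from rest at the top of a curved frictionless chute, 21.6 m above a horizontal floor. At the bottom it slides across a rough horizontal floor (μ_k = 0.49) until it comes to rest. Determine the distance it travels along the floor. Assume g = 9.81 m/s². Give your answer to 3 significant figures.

Applying the work–energy principle:
At rest all PE has been dissipated by friction: mgh = μ_k m g d
d = h/μ_k = 21.6/0.49 = 44.08 m

d = 44.1 m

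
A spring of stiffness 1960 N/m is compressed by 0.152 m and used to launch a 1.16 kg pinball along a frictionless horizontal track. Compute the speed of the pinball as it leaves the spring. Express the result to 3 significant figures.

v = 6.25 m/s

The pinball leaves the spring when the spring is at natural length, so ½kx² = ½mv²
v = x√(k/m) = 0.152 × √(1960/1.16) = 6.248 m/s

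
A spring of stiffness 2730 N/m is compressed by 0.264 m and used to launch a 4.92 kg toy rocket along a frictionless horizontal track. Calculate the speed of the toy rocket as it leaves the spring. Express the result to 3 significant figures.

Conservation of energy: ½kx² = ½mv²
v = x√(k/m) = 0.264 × √(2730/4.92) = 6.219 m/s

v = 6.22 m/s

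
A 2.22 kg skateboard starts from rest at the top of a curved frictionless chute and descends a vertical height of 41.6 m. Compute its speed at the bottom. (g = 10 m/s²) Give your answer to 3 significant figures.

Energy conservation between the two points: mgh = ½mv²
v = √(2gh) = √(2 × 10 × 41.6) = √832.00 = 28.84 m/s

v = 28.8 m/s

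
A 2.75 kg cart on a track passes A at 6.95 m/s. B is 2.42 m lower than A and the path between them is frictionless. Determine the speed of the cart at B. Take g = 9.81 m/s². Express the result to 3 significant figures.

Equating total energy at the two states: ½mv₀² + mgh = ½mv²
v² = v₀² + 2gh = (6.95)² + 2(9.81)(2.42) = 95.783
v = √95.783 = 9.787 m/s

v = 9.79 m/s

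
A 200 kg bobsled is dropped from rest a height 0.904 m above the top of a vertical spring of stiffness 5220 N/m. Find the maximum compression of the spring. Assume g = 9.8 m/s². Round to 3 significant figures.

x = 1.28 m

Let x be the compression. The total drop is H + x, and the bobsled is instantaneously at rest at max compression, so energy conservation gives:
mg(H + x) = ½kx²
½(5220)x² − (200)(9.8)x − (200)(9.8)(0.904) = 0
2610x² − 1960x − 1772 = 0
x = [1960 + √(3.842e+06 + 1.8498e+07)]/(2 × 2610) = 1.281 m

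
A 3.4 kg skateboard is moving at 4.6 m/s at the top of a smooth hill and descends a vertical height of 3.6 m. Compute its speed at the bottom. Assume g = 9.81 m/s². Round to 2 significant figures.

By conservation of mechanical energy, ½mv₀² + mgh = ½mv²
The mass cancels from both sides.
v² = v₀² + 2gh = (4.6)² + 2(9.81)(3.6) = 91.792
v = √91.792 = 9.581 m/s

v = 9.6 m/s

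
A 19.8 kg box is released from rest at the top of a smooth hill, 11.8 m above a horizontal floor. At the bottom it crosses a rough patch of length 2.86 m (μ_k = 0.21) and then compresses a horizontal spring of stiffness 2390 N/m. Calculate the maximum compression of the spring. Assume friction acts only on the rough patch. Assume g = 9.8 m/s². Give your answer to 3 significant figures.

Initial energy: E₁ = mgh = (19.8)(9.8)(11.8) = 2289.7 J
Friction removes W_f = μ_k mg d = (0.21)(19.8)(9.8)(2.86) = 116.5 J
Energy reaching the spring: E = 2289.7 − 116.5 = 2173.1 J
At max compression ½kx² = E ⇒ x = √(2E/k) = √(2 × 2173.1/2390) = 1.349 m

x = 1.35 m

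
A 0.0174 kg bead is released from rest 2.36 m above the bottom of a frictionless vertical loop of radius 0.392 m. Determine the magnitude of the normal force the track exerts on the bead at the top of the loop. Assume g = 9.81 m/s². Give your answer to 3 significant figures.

Energy from release to top (height 2r): mgh = ½mv_top² + mg(2r)
v_top² = 2g(h − 2r) = 2(9.81)(2.36 − 0.7840) = 30.921 m²/s²
At the top, both N and weight point toward the centre: N + mg = mv_top²/r
N = m(v_top²/r − g) = 0.0174(30.921/0.392 − 9.81) = 1.202 N

N = 1.20 N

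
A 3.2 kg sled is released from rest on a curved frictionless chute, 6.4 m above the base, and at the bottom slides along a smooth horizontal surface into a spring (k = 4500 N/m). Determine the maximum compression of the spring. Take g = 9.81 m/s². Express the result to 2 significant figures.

At max compression the sled is momentarily at rest: mgh = ½kx²
x = √(2mgh/k) = √(2 × 3.2 × 9.81 × 6.4 / 4500) = 0.2988 m

x = 0.30 m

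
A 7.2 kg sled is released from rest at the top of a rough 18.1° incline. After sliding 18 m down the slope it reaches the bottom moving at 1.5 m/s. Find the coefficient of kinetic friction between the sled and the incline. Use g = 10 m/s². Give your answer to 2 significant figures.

Energy balance down the incline: mg L sinθ − ½mv² = μ_k (mg cosθ) L
mgL sinθ = 402.64 J; ½mv² = 8.1000 J
W_f = 402.64 − 8.1000 = 394.5 J
μ_k = W_f/(mg cosθ · L) = 394.5/(68.44 × 18) = 0.3203

μ_k = 0.32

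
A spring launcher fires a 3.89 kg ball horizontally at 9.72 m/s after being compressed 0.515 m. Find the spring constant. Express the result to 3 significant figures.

k = 1390 N/m

Spring PE at full compression equals KE at release: ½kx² = ½mv²
k = mv²/x² = (3.89)(9.72)²/(0.515)² = 1386 N/m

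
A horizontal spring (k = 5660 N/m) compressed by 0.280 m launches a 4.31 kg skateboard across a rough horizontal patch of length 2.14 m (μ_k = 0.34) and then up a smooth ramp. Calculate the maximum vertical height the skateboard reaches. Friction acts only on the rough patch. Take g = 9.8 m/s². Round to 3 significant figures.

Spring energy: E₀ = ½kx² = ½(5660)(0.280)² = 221.87 J
Friction: W_f = μ_k mg d = (0.34)(4.31)(9.8)(2.14) = 30.73 J
Energy at base of ramp: E = 221.87 − 30.73 = 191.14 J
At max height all remaining energy is PE: mgh = E ⇒ h = E/(mg) = 191.14/(4.31 × 9.8) = 4.525 m

h = 4.53 m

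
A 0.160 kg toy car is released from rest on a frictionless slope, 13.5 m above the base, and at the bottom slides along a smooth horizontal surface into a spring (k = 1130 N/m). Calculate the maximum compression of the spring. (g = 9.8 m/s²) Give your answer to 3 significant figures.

Energy conservation (no friction) from release to max compression: mgh = ½kx²
x = √(2mgh/k) = √(2 × 0.160 × 9.8 × 13.5 / 1130) = 0.1936 m

x = 0.194 m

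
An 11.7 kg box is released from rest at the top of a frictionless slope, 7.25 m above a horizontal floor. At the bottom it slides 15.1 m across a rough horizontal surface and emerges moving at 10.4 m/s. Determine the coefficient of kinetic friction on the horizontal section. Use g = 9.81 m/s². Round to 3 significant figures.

μ_k = 0.115

Energy at the top = energy at the end + work done against friction:
mgh = ½mv² + μ_k m g d
mgh = 832.13 J; ½mv² = 632.74 J
W_f = 832.13 − 632.74 = 199.4 J
μ_k = W_f/(mg·d) = 199.4/(114.8 × 15.1) = 0.1151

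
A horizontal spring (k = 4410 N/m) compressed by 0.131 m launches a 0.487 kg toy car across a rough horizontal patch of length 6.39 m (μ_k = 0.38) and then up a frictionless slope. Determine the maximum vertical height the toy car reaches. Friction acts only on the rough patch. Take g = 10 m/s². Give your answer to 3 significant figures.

h = 5.34 m

Spring energy: E₀ = ½kx² = ½(4410)(0.131)² = 37.840 J
Friction: W_f = μ_k mg d = (0.38)(0.487)(10)(6.39) = 11.83 J
Energy at base of ramp: E = 37.840 − 11.83 = 26.015 J
At max height all remaining energy is PE: mgh = E ⇒ h = E/(mg) = 26.015/(0.487 × 10) = 5.342 m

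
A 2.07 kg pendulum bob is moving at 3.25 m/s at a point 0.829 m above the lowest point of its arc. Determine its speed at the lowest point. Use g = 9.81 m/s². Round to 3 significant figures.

Mechanical energy is conserved (no friction): ½mv₀² + mgh = ½mv²
v² = v₀² + 2gh = (3.25)² + 2(9.81)(0.829) = 26.827
v = √26.827 = 5.180 m/s

v = 5.18 m/s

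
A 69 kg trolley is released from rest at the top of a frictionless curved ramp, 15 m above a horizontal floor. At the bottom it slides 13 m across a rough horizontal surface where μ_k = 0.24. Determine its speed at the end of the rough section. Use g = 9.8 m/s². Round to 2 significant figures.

v = 15 m/s

Energy at the top = energy at the end + work done against friction:
mgh = ½mv² + μ_k m g d
W_f = μ_k mg d = (0.24)(69)(9.8)(13) = 2110 J
½mv² = mgh − W_f = 10143 − 2110 = 8033.3 J
v = √(2 × 8033.3/69) = 15.26 m/s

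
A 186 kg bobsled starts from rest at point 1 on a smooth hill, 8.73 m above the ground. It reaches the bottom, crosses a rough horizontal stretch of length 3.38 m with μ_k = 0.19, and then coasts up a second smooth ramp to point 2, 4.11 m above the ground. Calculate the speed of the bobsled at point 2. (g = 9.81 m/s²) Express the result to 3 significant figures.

v = 8.83 m/s

Energy at 1: mgh₁ = (186)(9.81)(8.73) = 15929 J
Friction loss: W_f = μ_k mg d = 1172 J
At 2: ½mv² + mgh₂ = mgh₁ − W_f
½mv² = 15929 − 1172 − 7499.4 = 7258.1 J
v = √(2 × 7258.1/186) = 8.834 m/s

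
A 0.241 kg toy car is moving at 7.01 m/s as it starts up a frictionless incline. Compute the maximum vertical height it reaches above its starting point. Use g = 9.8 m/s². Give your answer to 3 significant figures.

h = 2.51 m

By energy conservation, ½mv² = mgh
h = v²/(2g) = 7.01²/(2 × 9.8) = 2.507 m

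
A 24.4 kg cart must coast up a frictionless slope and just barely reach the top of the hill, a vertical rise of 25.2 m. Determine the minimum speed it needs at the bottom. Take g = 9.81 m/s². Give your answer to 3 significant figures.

At the top it is momentarily at rest, so all KE converts to PE: ½mv² = mgh
v = √(2gh) = √(2 × 9.81 × 25.2) = 22.24 m/s

v = 22.2 m/s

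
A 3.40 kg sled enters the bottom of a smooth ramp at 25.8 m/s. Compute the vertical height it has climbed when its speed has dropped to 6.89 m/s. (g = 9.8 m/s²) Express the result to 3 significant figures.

Conservation of energy: ½mv₁² = ½mv₂² + mgh
h = (v₁² − v₂²)/(2g) = (25.8² − 6.89²)/(2 × 9.8) = 31.54 m

h = 31.5 m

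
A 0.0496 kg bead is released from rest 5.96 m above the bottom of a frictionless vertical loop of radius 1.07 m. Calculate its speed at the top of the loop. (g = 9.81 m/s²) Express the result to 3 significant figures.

Energy conservation: mgh = ½mv_top² + mg(2r)
v_top² = 2g(h − 2r) = 2(9.81)(5.96 − 2.140) = 74.95
v_top = 8.657 m/s

v = 8.66 m/s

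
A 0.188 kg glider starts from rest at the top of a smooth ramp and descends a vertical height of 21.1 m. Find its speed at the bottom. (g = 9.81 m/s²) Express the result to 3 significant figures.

Energy conservation between the two points: mgh = ½mv²
v = √(2gh) = √(2 × 9.81 × 21.1) = √413.98 = 20.35 m/s

v = 20.3 m/s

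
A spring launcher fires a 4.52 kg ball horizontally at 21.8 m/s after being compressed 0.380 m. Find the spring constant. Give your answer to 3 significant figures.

k = 14900 N/m

½kx² = ½mv²
k = mv²/x² = (4.52)(21.8)²/(0.380)² = 14876 N/m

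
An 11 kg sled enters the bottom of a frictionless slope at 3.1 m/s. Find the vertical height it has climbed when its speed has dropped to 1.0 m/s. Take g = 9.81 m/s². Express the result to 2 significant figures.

h = 0.44 m

Conservation of energy: ½mv₁² = ½mv₂² + mgh
h = (v₁² − v₂²)/(2g) = (3.1² − 1.0²)/(2 × 9.81) = 0.4388 m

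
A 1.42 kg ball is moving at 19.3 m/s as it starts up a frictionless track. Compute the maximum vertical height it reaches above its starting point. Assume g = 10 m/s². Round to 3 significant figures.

h = 18.6 m

Setting KE at the bottom equal to PE gained: ½mv² = mgh
h = v²/(2g) = 19.3²/(2 × 10) = 18.62 m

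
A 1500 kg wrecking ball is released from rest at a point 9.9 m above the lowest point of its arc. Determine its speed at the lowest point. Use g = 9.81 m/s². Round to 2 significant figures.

Mechanical energy is conserved (no friction): mgh = ½mv²
v = √(2gh) = √(2 × 9.81 × 9.9) = √194.24 = 13.94 m/s

v = 14 m/s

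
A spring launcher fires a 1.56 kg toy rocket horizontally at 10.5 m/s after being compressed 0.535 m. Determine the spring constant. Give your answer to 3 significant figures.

k = 601 N/m

½kx² = ½mv²
k = mv²/x² = (1.56)(10.5)²/(0.535)² = 600.9 N/m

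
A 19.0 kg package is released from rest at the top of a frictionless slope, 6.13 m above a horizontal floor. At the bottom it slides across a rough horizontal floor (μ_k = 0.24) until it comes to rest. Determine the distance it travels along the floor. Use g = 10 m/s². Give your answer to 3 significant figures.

Energy at the top = energy at the end + work done against friction:
At rest all PE has been dissipated by friction: mgh = μ_k m g d
d = h/μ_k = 6.13/0.24 = 25.54 m

d = 25.5 m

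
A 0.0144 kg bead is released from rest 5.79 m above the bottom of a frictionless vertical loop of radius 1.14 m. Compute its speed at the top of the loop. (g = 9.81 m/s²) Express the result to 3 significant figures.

v = 8.30 m/s

Energy conservation: mgh = ½mv_top² + mg(2r)
v_top² = 2g(h − 2r) = 2(9.81)(5.79 − 2.280) = 68.87
v_top = 8.299 m/s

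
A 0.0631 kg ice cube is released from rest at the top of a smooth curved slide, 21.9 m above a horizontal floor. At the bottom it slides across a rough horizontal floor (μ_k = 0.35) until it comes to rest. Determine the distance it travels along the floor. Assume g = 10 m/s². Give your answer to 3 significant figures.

d = 62.6 m

Energy bookkeeping (friction removes W_f = μ_k N d):
At rest all PE has been dissipated by friction: mgh = μ_k m g d
d = h/μ_k = 21.9/0.35 = 62.57 m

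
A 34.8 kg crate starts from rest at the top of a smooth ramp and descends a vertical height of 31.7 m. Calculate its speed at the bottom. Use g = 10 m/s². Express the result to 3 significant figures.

v = 25.2 m/s

Mechanical energy is conserved (no friction): mgh = ½mv²
v = √(2gh) = √(2 × 10 × 31.7) = √634.00 = 25.18 m/s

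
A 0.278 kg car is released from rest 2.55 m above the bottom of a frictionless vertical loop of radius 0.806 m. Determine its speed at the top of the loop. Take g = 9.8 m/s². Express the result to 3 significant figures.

v = 4.29 m/s

Energy conservation: mgh = ½mv_top² + mg(2r)
v_top² = 2g(h − 2r) = 2(9.8)(2.55 − 1.612) = 18.38
v_top = 4.288 m/s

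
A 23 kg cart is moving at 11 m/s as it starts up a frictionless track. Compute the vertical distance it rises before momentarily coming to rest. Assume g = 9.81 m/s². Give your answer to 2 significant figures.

By energy conservation, ½mv² = mgh
h = v²/(2g) = 11²/(2 × 9.81) = 6.167 m

h = 6.2 m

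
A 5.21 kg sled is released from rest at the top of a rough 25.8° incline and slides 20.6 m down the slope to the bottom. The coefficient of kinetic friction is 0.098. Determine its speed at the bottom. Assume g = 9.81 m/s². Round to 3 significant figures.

Energy: mgh = ½mv² + W_f, with h = L sinθ and W_f = μ_k (mg cosθ) L
mgh = mgL sinθ = (5.21)(9.81)(20.6)sin25.8° = 458.24 J
W_f = μ_k mg cosθ · L = (0.098)(5.21)(9.81)cos25.8°·20.6 = 92.90 J
½mv² = 458.24 − 92.90 = 365.35 J
v = √(2 × 365.35/5.21) = 11.84 m/s

v = 11.8 m/s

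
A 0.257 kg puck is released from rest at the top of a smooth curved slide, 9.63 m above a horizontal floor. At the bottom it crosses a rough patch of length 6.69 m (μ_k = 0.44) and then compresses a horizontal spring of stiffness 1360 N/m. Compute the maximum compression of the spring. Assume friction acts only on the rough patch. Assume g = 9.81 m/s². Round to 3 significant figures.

x = 0.157 m

Initial energy: E₁ = mgh = (0.257)(9.81)(9.63) = 24.279 J
Friction removes W_f = μ_k mg d = (0.44)(0.257)(9.81)(6.69) = 7.421 J
Energy reaching the spring: E = 24.279 − 7.421 = 16.858 J
At max compression ½kx² = E ⇒ x = √(2E/k) = √(2 × 16.858/1360) = 0.1575 m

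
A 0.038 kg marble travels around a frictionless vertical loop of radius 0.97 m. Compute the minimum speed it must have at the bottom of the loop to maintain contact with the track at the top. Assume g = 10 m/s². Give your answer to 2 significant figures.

At the top: mg = mv_top²/r ⇒ v_top² = gr = 9.700 m²/s²
Energy from bottom to top (height 2r): ½mv_bot² = ½mv_top² + mg(2r)
v_bot² = gr + 4gr = 5gr = 48.50
v_bot = √(5gr) = 6.964 m/s

v = 7.0 m/s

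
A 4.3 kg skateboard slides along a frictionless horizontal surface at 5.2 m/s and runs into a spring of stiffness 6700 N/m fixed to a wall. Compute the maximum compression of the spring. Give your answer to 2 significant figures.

x = 0.13 m

Conservation of energy between contact and max compression: ½mv² = ½kx²
x = v√(m/k) = 5.2 × √(4.3/6700) = 0.1317 m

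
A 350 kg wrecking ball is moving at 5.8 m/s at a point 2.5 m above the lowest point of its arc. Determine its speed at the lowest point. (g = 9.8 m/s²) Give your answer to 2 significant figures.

By conservation of mechanical energy, ½mv₀² + mgh = ½mv²
v² = v₀² + 2gh = (5.8)² + 2(9.8)(2.5) = 82.640
v = √82.640 = 9.091 m/s

v = 9.1 m/s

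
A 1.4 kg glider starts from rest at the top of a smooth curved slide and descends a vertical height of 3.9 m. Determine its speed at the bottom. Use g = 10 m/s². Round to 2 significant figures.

v = 8.8 m/s

Equating total energy at the two states: mgh = ½mv²
v = √(2gh) = √(2 × 10 × 3.9) = √78.000 = 8.832 m/s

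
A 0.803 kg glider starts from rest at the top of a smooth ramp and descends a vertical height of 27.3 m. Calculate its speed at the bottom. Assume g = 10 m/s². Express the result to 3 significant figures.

Equating total energy at the two states: mgh = ½mv²
v = √(2gh) = √(2 × 10 × 27.3) = √546.00 = 23.37 m/s

v = 23.4 m/s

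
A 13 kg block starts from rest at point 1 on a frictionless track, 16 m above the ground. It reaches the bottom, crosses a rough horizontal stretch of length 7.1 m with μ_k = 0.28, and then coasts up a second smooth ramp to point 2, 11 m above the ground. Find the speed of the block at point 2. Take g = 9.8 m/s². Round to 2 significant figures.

Energy at 1: mgh₁ = (13)(9.8)(16) = 2038.4 J
Friction loss: W_f = μ_k mg d = 253.3 J
At 2: ½mv² + mgh₂ = mgh₁ − W_f
½mv² = 2038.4 − 253.3 − 1401.4 = 383.73 J
v = √(2 × 383.73/13) = 7.683 m/s

v = 7.7 m/s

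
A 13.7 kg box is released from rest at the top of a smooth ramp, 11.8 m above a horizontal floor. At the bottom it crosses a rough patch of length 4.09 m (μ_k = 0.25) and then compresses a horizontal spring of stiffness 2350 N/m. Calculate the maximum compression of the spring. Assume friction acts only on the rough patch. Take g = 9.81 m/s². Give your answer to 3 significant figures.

x = 1.11 m

Initial energy: E₁ = mgh = (13.7)(9.81)(11.8) = 1585.9 J
Friction removes W_f = μ_k mg d = (0.25)(13.7)(9.81)(4.09) = 137.4 J
Energy reaching the spring: E = 1585.9 − 137.4 = 1448.5 J
At max compression ½kx² = E ⇒ x = √(2E/k) = √(2 × 1448.5/2350) = 1.110 m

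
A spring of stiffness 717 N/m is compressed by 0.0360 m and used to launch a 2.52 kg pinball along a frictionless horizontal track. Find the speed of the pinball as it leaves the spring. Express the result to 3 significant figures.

Conservation of energy: ½kx² = ½mv²
v = x√(k/m) = 0.0360 × √(717/2.52) = 0.6072 m/s

v = 0.607 m/s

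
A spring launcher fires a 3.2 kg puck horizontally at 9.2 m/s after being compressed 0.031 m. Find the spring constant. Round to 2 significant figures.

Spring PE at full compression equals KE at release: ½kx² = ½mv²
k = mv²/x² = (3.2)(9.2)²/(0.031)² = 281840 N/m

k = 280000 N/m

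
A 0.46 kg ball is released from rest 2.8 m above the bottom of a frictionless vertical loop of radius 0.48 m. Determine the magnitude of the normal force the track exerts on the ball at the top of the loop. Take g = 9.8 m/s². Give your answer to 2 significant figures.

Energy from release to top (height 2r): mgh = ½mv_top² + mg(2r)
v_top² = 2g(h − 2r) = 2(9.8)(2.8 − 0.9600) = 36.064 m²/s²
At the top, both N and weight point toward the centre: N + mg = mv_top²/r
N = m(v_top²/r − g) = 0.46(36.064/0.48 − 9.8) = 30.05 N

N = 30 N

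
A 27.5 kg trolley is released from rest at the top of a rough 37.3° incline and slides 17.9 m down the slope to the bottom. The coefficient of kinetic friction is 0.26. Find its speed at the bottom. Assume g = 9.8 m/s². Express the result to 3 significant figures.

Energy: mgh = ½mv² + W_f, with h = L sinθ and W_f = μ_k (mg cosθ) L
mgh = mgL sinθ = (27.5)(9.8)(17.9)sin37.3° = 2923.3 J
W_f = μ_k mg cosθ · L = (0.26)(27.5)(9.8)cos37.3°·17.9 = 997.7 J
½mv² = 2923.3 − 997.7 = 1925.6 J
v = √(2 × 1925.6/27.5) = 11.83 m/s

v = 11.8 m/s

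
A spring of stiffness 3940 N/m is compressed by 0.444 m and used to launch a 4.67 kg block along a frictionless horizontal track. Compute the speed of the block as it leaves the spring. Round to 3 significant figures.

Conservation of energy: ½kx² = ½mv²
v = x√(k/m) = 0.444 × √(3940/4.67) = 12.90 m/s

v = 12.9 m/s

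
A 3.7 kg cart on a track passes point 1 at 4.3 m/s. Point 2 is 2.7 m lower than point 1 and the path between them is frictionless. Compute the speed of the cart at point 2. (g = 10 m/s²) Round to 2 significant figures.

v = 8.5 m/s

Energy conservation between the two points: ½mv₀² + mgh = ½mv²
v² = v₀² + 2gh = (4.3)² + 2(10)(2.7) = 72.490
v = √72.490 = 8.514 m/s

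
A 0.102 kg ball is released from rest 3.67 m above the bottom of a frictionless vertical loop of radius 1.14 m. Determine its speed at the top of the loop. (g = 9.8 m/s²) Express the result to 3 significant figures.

Energy conservation: mgh = ½mv_top² + mg(2r)
v_top² = 2g(h − 2r) = 2(9.8)(3.67 − 2.280) = 27.24
v_top = 5.220 m/s

v = 5.22 m/s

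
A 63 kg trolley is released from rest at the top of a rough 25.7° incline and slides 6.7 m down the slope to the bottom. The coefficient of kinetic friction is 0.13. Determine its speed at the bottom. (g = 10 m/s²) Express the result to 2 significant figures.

Work–energy: mg(L sinθ) − μ_k(mg cosθ)L = ½mv²
mgh = mgL sinθ = (63)(10)(6.7)sin25.7° = 1830.5 J
W_f = μ_k mg cosθ · L = (0.13)(63)(10)cos25.7°·6.7 = 494.4 J
½mv² = 1830.5 − 494.4 = 1336.0 J
v = √(2 × 1336.0/63) = 6.513 m/s

v = 6.5 m/s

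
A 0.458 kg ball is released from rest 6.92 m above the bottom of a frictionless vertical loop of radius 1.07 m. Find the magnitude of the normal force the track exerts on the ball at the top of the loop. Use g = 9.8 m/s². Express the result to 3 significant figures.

Energy from release to top (height 2r): mgh = ½mv_top² + mg(2r)
v_top² = 2g(h − 2r) = 2(9.8)(6.92 − 2.140) = 93.688 m²/s²
At the top, both N and weight point toward the centre: N + mg = mv_top²/r
N = m(v_top²/r − g) = 0.458(93.688/1.07 − 9.8) = 35.61 N

N = 35.6 N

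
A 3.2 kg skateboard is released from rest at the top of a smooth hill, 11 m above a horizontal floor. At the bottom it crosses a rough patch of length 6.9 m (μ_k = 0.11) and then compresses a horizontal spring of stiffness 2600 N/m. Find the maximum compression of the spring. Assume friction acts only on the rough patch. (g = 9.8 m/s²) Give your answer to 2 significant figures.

Initial energy: E₁ = mgh = (3.2)(9.8)(11) = 344.96 J
Friction removes W_f = μ_k mg d = (0.11)(3.2)(9.8)(6.9) = 23.80 J
Energy reaching the spring: E = 344.96 − 23.80 = 321.16 J
At max compression ½kx² = E ⇒ x = √(2E/k) = √(2 × 321.16/2600) = 0.4970 m

x = 0.50 m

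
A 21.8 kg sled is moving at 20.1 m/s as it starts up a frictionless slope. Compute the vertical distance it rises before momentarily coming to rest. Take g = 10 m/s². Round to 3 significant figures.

h = 20.2 m

By energy conservation, ½mv² = mgh
h = v²/(2g) = 20.1²/(2 × 10) = 20.20 m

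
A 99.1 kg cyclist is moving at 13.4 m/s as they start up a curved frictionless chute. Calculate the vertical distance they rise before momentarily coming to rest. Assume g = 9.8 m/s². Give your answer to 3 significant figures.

h = 9.16 m

By energy conservation, ½mv² = mgh
h = v²/(2g) = 13.4²/(2 × 9.8) = 9.161 m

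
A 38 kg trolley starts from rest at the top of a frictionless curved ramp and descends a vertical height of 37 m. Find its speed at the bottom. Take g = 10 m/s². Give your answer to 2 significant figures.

v = 27 m/s

Mechanical energy is conserved (no friction): mgh = ½mv²
v = √(2gh) = √(2 × 10 × 37) = √740.00 = 27.20 m/s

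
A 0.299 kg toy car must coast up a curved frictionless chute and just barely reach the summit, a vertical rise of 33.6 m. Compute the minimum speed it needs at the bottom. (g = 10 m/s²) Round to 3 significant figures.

v = 25.9 m/s

At the top it is momentarily at rest, so all KE converts to PE: ½mv² = mgh
v = √(2gh) = √(2 × 10 × 33.6) = 25.92 m/s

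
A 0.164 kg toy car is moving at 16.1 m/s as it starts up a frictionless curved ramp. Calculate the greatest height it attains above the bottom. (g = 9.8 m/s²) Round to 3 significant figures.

Setting KE at the bottom equal to PE gained: ½mv² = mgh
h = v²/(2g) = 16.1²/(2 × 9.8) = 13.23 m

h = 13.2 m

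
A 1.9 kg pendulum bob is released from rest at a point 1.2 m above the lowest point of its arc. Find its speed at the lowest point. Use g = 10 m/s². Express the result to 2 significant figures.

v = 4.9 m/s

Energy conservation between the two points: mgh = ½mv²
The mass cancels from both sides.
v = √(2gh) = √(2 × 10 × 1.2) = √24.000 = 4.899 m/s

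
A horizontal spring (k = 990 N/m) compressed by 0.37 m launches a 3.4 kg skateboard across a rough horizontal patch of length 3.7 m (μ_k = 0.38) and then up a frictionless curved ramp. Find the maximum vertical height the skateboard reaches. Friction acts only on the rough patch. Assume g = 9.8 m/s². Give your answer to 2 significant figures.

h = 0.63 m

Spring energy: E₀ = ½kx² = ½(990)(0.37)² = 67.766 J
Friction: W_f = μ_k mg d = (0.38)(3.4)(9.8)(3.7) = 46.85 J
Energy at base of ramp: E = 67.766 − 46.85 = 20.918 J
At max height all remaining energy is PE: mgh = E ⇒ h = E/(mg) = 20.918/(3.4 × 9.8) = 0.6278 m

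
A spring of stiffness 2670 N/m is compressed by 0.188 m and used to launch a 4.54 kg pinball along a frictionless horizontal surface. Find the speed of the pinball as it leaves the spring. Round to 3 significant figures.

v = 4.56 m/s

Conservation of energy: ½kx² = ½mv²
v = x√(k/m) = 0.188 × √(2670/4.54) = 4.559 m/s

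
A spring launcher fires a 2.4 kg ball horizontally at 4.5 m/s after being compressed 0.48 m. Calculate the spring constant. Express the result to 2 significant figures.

k = 210 N/m

Spring PE at full compression equals KE at release: ½kx² = ½mv²
k = mv²/x² = (2.4)(4.5)²/(0.48)² = 210.9 N/m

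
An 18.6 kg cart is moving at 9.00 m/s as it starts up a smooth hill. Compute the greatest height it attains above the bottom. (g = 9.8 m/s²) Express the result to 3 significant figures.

Setting KE at the bottom equal to PE gained: ½mv² = mgh
h = v²/(2g) = 9.00²/(2 × 9.8) = 4.133 m

h = 4.13 m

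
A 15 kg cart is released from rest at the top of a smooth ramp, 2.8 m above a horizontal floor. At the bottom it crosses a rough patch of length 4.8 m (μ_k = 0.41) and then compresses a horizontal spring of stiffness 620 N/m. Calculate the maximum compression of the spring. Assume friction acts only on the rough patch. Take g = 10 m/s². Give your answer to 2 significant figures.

x = 0.63 m

Initial energy: E₁ = mgh = (15)(10)(2.8) = 420.00 J
Friction removes W_f = μ_k mg d = (0.41)(15)(10)(4.8) = 295.2 J
Energy reaching the spring: E = 420.00 − 295.2 = 124.80 J
At max compression ½kx² = E ⇒ x = √(2E/k) = √(2 × 124.80/620) = 0.6345 m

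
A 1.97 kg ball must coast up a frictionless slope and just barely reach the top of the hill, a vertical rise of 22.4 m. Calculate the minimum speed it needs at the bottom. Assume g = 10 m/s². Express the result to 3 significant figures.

At the top it is momentarily at rest, so all KE converts to PE: ½mv² = mgh
v = √(2gh) = √(2 × 10 × 22.4) = 21.17 m/s

v = 21.2 m/s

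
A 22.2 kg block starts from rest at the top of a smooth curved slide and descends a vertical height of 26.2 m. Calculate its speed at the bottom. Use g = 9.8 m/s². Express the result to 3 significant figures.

By conservation of mechanical energy, mgh = ½mv²
v = √(2gh) = √(2 × 9.8 × 26.2) = √513.52 = 22.66 m/s

v = 22.7 m/s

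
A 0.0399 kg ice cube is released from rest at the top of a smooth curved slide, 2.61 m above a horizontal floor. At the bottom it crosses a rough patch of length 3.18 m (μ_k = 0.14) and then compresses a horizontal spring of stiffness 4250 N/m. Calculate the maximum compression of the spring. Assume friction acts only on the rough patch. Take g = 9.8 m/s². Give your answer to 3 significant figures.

x = 0.0200 m

Initial energy: E₁ = mgh = (0.0399)(9.8)(2.61) = 1.0206 J
Friction removes W_f = μ_k mg d = (0.14)(0.0399)(9.8)(3.18) = 0.1741 J
Energy reaching the spring: E = 1.0206 − 0.1741 = 0.84648 J
At max compression ½kx² = E ⇒ x = √(2E/k) = √(2 × 0.84648/4250) = 0.01996 m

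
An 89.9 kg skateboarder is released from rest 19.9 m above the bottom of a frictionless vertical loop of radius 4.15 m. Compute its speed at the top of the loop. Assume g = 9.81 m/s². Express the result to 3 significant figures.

v = 15.1 m/s

Energy conservation: mgh = ½mv_top² + mg(2r)
v_top² = 2g(h − 2r) = 2(9.81)(19.9 − 8.300) = 227.6
v_top = 15.09 m/s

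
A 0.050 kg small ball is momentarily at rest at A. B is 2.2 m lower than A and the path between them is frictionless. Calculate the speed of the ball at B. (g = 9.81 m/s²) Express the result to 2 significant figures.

Equating total energy at the two states: mgh = ½mv²
v = √(2gh) = √(2 × 9.81 × 2.2) = √43.164 = 6.570 m/s

v = 6.6 m/s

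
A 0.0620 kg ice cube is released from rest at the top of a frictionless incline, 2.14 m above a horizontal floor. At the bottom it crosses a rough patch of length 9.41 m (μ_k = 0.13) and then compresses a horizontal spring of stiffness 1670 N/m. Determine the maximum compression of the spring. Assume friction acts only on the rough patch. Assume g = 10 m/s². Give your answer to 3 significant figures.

x = 0.0261 m

Initial energy: E₁ = mgh = (0.0620)(10)(2.14) = 1.3268 J
Friction removes W_f = μ_k mg d = (0.13)(0.0620)(10)(9.41) = 0.7584 J
Energy reaching the spring: E = 1.3268 − 0.7584 = 0.56835 J
At max compression ½kx² = E ⇒ x = √(2E/k) = √(2 × 0.56835/1670) = 0.02609 m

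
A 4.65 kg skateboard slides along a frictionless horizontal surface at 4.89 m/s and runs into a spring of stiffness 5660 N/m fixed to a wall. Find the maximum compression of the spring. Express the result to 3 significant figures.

All KE is stored as spring PE at maximum compression: ½mv² = ½kx²
x = v√(m/k) = 4.89 × √(4.65/5660) = 0.1402 m

x = 0.140 m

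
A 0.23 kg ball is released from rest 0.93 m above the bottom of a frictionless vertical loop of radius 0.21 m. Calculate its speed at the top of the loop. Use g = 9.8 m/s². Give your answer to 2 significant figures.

Energy conservation: mgh = ½mv_top² + mg(2r)
v_top² = 2g(h − 2r) = 2(9.8)(0.93 − 0.4200) = 9.996
v_top = 3.162 m/s

v = 3.2 m/s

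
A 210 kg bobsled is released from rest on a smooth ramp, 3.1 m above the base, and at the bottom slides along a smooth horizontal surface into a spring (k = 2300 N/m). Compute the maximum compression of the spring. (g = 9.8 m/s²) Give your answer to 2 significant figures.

At max compression the bobsled is momentarily at rest: mgh = ½kx²
x = √(2mgh/k) = √(2 × 210 × 9.8 × 3.1 / 2300) = 2.355 m

x = 2.4 m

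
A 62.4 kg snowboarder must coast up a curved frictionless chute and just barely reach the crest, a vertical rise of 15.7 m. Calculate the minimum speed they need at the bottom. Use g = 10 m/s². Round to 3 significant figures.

v = 17.7 m/s

At the top they are momentarily at rest, so all KE converts to PE: ½mv² = mgh
v = √(2gh) = √(2 × 10 × 15.7) = 17.72 m/s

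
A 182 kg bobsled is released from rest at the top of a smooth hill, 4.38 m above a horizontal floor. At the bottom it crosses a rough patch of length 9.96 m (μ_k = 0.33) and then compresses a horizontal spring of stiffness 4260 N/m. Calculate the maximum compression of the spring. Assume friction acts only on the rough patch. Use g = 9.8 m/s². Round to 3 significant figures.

x = 0.957 m

Initial energy: E₁ = mgh = (182)(9.8)(4.38) = 7812.2 J
Friction removes W_f = μ_k mg d = (0.33)(182)(9.8)(9.96) = 5862 J
Energy reaching the spring: E = 7812.2 − 5862 = 1949.8 J
At max compression ½kx² = E ⇒ x = √(2E/k) = √(2 × 1949.8/4260) = 0.9568 m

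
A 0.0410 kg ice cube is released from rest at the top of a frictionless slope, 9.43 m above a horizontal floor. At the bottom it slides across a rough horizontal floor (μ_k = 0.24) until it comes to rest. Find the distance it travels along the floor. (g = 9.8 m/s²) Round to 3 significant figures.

Applying the work–energy principle:
At rest all PE has been dissipated by friction: mgh = μ_k m g d
d = h/μ_k = 9.43/0.24 = 39.29 m

d = 39.3 m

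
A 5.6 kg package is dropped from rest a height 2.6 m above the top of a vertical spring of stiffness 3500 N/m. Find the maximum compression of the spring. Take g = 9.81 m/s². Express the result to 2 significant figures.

x = 0.30 m

Take the reference level at the top of the uncompressed spring. At max compression the package has fallen H + x and is momentarily at rest:
mg(H + x) = ½kx²
½(3500)x² − (5.6)(9.81)x − (5.6)(9.81)(2.6) = 0
1750x² − 54.94x − 142.8 = 0
x = [54.94 + √(3018 + 999835)]/(2 × 1750) = 0.3018 m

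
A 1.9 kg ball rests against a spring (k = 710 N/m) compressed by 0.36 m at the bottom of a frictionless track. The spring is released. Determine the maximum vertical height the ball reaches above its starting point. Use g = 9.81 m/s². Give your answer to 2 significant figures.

All spring PE becomes gravitational PE at the highest point: ½kx² = mgh
h = kx²/(2mg) = (710)(0.36)²/(2 × 1.9 × 9.81) = 2.468 m

h = 2.5 m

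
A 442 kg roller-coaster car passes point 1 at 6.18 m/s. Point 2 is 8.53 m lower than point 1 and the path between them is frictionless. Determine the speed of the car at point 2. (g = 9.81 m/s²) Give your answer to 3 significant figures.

v = 14.3 m/s

Equating total energy at the two states: ½mv₀² + mgh = ½mv²
v² = v₀² + 2gh = (6.18)² + 2(9.81)(8.53) = 205.55
v = √205.55 = 14.34 m/s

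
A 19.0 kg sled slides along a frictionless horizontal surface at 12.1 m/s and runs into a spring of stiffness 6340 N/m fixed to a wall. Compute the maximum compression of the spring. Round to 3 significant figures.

x = 0.662 m

At max compression the sled is momentarily at rest: ½mv² = ½kx²
x = v√(m/k) = 12.1 × √(19.0/6340) = 0.6624 m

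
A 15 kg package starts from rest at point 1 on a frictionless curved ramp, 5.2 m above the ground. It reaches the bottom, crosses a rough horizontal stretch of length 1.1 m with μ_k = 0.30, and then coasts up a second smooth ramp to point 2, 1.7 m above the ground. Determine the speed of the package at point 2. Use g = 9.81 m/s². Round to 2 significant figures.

Energy at 1: mgh₁ = (15)(9.81)(5.2) = 765.18 J
Friction loss: W_f = μ_k mg d = 48.56 J
At 2: ½mv² + mgh₂ = mgh₁ − W_f
½mv² = 765.18 − 48.56 − 250.16 = 466.47 J
v = √(2 × 466.47/15) = 7.886 m/s

v = 7.9 m/s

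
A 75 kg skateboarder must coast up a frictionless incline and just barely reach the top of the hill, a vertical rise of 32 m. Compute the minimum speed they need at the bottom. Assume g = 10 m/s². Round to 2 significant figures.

At the top they are momentarily at rest, so all KE converts to PE: ½mv² = mgh
v = √(2gh) = √(2 × 10 × 32) = 25.30 m/s

v = 25 m/s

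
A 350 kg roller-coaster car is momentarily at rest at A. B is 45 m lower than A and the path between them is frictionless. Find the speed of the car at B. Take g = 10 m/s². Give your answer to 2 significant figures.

Energy conservation between the two points: mgh = ½mv²
v = √(2gh) = √(2 × 10 × 45) = √900.00 = 30.00 m/s

v = 30 m/s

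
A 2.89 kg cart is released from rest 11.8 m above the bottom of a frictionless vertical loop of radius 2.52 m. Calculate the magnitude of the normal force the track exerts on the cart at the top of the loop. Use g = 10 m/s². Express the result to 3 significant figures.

N = 126 N

Energy from release to top (height 2r): mgh = ½mv_top² + mg(2r)
v_top² = 2g(h − 2r) = 2(10)(11.8 − 5.040) = 135.20 m²/s²
At the top, both N and weight point toward the centre: N + mg = mv_top²/r
N = m(v_top²/r − g) = 2.89(135.20/2.52 − 10) = 126.2 N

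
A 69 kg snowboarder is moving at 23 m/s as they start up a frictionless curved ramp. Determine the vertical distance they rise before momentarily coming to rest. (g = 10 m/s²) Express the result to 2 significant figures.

Setting KE at the bottom equal to PE gained: ½mv² = mgh
h = v²/(2g) = 23²/(2 × 10) = 26.45 m

h = 26 m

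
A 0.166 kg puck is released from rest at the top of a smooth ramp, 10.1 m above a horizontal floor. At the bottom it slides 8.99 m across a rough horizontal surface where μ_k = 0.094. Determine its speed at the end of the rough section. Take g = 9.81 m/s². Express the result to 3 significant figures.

Applying the work–energy principle:
mgh = ½mv² + μ_k m g d
W_f = μ_k mg d = (0.094)(0.166)(9.81)(8.99) = 1.376 J
½mv² = mgh − W_f = 16.447 − 1.376 = 15.071 J
v = √(2 × 15.071/0.166) = 13.48 m/s

v = 13.5 m/s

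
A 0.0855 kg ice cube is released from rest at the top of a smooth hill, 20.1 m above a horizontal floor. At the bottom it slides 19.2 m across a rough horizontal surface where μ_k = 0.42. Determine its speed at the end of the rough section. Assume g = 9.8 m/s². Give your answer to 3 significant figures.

v = 15.4 m/s

Energy at the top = energy at the end + work done against friction:
mgh = ½mv² + μ_k m g d
W_f = μ_k mg d = (0.42)(0.0855)(9.8)(19.2) = 6.757 J
½mv² = mgh − W_f = 16.842 − 6.757 = 10.085 J
v = √(2 × 10.085/0.0855) = 15.36 m/s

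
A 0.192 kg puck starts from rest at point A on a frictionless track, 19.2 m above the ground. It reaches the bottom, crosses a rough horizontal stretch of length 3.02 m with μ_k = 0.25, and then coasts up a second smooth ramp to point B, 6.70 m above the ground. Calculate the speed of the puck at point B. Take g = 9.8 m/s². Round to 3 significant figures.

Energy at A: mgh₁ = (0.192)(9.8)(19.2) = 36.127 J
Friction loss: W_f = μ_k mg d = 1.421 J
At B: ½mv² + mgh₂ = mgh₁ − W_f
½mv² = 36.127 − 1.421 − 12.607 = 22.099 J
v = √(2 × 22.099/0.192) = 15.17 m/s

v = 15.2 m/s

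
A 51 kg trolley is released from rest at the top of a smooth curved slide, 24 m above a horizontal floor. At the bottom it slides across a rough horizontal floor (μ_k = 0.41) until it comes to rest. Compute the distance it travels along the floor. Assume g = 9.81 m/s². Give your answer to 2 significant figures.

d = 59 m

Applying the work–energy principle:
At rest all PE has been dissipated by friction: mgh = μ_k m g d
d = h/μ_k = 24/0.41 = 58.54 m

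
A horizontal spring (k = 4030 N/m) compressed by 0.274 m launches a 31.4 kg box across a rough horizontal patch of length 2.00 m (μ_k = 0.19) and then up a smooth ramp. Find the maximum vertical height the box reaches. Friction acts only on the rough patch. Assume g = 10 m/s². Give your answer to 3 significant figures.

Spring energy: E₀ = ½kx² = ½(4030)(0.274)² = 151.28 J
Friction: W_f = μ_k mg d = (0.19)(31.4)(10)(2.00) = 119.3 J
Energy at base of ramp: E = 151.28 − 119.3 = 31.958 J
At max height all remaining energy is PE: mgh = E ⇒ h = E/(mg) = 31.958/(31.4 × 10) = 0.1018 m

h = 0.102 m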